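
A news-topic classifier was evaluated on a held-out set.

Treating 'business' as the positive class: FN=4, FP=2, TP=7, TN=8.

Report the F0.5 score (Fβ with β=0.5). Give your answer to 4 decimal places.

0.7447

Fβ = (1+β²)·TP / ((1+β²)·TP + β²·FN + FP), with β²=1/4
= 1.25·7 / (1.25·7 + 0.25·4 + 2) = 0.7447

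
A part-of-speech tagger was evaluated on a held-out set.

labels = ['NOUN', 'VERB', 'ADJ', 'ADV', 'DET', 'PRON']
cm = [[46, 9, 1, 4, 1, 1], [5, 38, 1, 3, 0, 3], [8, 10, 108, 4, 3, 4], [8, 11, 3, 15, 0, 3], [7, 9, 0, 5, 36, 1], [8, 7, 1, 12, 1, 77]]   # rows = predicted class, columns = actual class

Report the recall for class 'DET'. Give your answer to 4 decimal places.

0.8780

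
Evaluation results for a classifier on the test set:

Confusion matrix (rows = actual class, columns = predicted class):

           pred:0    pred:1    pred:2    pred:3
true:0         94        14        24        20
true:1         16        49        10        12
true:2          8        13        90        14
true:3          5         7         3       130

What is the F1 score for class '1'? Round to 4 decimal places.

0.5765

Treat '1' as positive and all other classes as negative.
F1 score = 2·TP/(2·TP+FP+FN).
1: TP=49, FP=14+13+7=34, FN=16+10+12=38 → 98/170 = 0.57647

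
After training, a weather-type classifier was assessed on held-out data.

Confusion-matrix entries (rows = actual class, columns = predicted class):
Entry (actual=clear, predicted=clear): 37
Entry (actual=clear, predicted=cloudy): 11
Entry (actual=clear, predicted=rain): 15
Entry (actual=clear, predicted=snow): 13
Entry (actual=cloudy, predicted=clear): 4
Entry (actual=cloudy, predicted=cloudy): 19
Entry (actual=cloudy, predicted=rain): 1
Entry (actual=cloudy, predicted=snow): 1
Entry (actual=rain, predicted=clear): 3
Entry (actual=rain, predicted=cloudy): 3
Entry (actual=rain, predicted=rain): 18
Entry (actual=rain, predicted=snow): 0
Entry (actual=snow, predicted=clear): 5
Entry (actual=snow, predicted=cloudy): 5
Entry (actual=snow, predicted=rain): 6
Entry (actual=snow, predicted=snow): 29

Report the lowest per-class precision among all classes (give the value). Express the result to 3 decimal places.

Per-class precision (TP/(TP+FP)):
  clear: TP=37, FP=4+3+5=12 → 37/49 = 0.7551
  cloudy: TP=19, FP=11+3+5=19 → 19/38 = 0.5000
  rain: TP=18, FP=15+1+6=22 → 18/40 = 0.4500
  snow: TP=29, FP=13+1+0=14 → 29/43 = 0.6744
Lowest is class 'rain' with precision = 0.450.

0.450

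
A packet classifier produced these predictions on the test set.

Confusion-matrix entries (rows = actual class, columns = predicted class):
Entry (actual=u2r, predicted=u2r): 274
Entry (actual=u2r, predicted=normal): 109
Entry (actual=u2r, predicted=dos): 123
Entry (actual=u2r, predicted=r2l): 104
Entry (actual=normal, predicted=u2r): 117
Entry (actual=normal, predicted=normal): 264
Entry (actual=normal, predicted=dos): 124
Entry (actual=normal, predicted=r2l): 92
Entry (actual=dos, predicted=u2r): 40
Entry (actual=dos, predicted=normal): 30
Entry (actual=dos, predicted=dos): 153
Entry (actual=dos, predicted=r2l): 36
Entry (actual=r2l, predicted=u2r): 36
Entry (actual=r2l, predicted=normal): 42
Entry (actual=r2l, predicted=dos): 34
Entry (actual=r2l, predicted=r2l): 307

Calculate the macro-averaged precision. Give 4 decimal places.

0.5255

Per-class precision (TP/(TP+FP)):
  u2r: TP=274, FP=117+40+36=193 → 274/467 = 0.58672
  normal: TP=264, FP=109+30+42=181 → 264/445 = 0.59326
  dos: TP=153, FP=123+124+34=281 → 153/434 = 0.35253
  r2l: TP=307, FP=104+92+36=232 → 307/539 = 0.56957
Macro-precision = mean = (0.58672 + 0.59326 + 0.35253 + 0.56957) / 4 = 0.5255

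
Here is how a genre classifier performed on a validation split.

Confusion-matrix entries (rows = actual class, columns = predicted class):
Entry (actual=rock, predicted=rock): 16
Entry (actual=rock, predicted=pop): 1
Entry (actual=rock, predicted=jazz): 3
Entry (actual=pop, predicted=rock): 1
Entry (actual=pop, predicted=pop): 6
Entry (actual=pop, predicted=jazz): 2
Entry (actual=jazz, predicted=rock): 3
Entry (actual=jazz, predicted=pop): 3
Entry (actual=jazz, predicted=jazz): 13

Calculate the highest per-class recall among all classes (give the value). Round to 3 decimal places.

Per-class recall (TP/(TP+FN)):
  rock: TP=16, FN=1+3=4 → 16/20 = 0.8000
  pop: TP=6, FN=1+2=3 → 6/9 = 0.6667
  jazz: TP=13, FN=3+3=6 → 13/19 = 0.6842
Highest is class 'rock' with recall = 0.800.

0.800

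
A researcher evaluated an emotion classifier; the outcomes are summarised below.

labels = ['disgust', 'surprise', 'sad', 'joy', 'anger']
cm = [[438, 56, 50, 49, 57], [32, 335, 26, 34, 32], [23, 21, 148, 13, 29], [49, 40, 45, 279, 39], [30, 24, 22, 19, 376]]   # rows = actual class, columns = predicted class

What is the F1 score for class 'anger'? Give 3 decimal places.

One-vs-rest for 'anger': TP = diagonal; FP = other classes predicted 'anger'; FN = 'anger' predicted as other.
F1 score = 2·TP/(2·TP+FP+FN).
anger: TP=376, FP=57+32+29+39=157, FN=30+24+22+19=95 → 752/1004 = 0.7490

0.749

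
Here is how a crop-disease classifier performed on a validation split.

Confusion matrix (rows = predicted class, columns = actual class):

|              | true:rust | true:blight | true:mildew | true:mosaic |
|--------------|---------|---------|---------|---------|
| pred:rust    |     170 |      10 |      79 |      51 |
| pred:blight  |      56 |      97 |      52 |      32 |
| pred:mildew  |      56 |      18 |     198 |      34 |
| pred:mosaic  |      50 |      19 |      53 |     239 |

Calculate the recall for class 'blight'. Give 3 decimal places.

Treat 'blight' as positive and all other classes as negative.
recall = TP/(TP+FN).
blight: TP=97, FN=10+18+19=47 → 97/144 = 0.6736

0.674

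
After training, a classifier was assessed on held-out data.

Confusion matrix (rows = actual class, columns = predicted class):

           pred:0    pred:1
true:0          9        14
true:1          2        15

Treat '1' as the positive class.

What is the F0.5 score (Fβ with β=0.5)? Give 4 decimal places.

Fβ = (1+β²)·TP / ((1+β²)·TP + β²·FN + FP), with β²=1/4
= 1.25·15 / (1.25·15 + 0.25·2 + 14) = 0.5639

0.5639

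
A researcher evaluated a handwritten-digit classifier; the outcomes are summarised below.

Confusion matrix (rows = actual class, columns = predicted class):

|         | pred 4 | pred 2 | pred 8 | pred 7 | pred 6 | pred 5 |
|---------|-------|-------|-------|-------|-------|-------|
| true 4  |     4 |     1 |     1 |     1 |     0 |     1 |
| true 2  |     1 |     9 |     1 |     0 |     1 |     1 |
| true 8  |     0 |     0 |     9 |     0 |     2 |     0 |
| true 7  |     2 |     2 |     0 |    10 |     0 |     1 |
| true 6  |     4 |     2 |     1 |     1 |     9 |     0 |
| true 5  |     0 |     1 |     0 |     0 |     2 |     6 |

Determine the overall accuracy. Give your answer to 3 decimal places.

0.644

Accuracy = trace / total = (4+9+9+10+9+6=47) / 73 = 47/73 = 0.644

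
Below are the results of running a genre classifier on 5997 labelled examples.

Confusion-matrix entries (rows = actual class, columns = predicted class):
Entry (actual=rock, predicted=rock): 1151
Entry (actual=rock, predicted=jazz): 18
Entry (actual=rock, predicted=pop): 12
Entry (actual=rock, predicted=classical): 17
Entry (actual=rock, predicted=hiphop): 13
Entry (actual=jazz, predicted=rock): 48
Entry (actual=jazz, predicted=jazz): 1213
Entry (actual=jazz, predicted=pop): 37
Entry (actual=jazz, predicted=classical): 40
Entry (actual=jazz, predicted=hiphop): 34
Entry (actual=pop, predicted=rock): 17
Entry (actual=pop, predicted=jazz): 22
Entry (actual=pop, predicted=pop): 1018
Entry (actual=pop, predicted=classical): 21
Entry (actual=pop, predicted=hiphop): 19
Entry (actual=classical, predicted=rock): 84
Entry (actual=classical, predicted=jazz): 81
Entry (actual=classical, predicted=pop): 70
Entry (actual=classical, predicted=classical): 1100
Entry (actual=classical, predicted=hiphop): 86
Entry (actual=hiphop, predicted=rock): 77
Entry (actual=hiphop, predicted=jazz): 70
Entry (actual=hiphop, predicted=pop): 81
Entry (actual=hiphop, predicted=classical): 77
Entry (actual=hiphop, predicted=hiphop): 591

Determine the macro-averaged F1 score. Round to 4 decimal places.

0.8372

Per-class F1 score (2·TP/(2·TP+FP+FN)):
  rock: TP=1151, FP=48+17+84+77=226, FN=18+12+17+13=60 → 2302/2588 = 0.88949
  jazz: TP=1213, FP=18+22+81+70=191, FN=48+37+40+34=159 → 2426/2776 = 0.87392
  pop: TP=1018, FP=12+37+70+81=200, FN=17+22+21+19=79 → 2036/2315 = 0.87948
  classical: TP=1100, FP=17+40+21+77=155, FN=84+81+70+86=321 → 2200/2676 = 0.82212
  hiphop: TP=591, FP=13+34+19+86=152, FN=77+70+81+77=305 → 1182/1639 = 0.72117
Macro-F1 score = mean = (0.88949 + 0.87392 + 0.87948 + 0.82212 + 0.72117) / 5 = 0.8372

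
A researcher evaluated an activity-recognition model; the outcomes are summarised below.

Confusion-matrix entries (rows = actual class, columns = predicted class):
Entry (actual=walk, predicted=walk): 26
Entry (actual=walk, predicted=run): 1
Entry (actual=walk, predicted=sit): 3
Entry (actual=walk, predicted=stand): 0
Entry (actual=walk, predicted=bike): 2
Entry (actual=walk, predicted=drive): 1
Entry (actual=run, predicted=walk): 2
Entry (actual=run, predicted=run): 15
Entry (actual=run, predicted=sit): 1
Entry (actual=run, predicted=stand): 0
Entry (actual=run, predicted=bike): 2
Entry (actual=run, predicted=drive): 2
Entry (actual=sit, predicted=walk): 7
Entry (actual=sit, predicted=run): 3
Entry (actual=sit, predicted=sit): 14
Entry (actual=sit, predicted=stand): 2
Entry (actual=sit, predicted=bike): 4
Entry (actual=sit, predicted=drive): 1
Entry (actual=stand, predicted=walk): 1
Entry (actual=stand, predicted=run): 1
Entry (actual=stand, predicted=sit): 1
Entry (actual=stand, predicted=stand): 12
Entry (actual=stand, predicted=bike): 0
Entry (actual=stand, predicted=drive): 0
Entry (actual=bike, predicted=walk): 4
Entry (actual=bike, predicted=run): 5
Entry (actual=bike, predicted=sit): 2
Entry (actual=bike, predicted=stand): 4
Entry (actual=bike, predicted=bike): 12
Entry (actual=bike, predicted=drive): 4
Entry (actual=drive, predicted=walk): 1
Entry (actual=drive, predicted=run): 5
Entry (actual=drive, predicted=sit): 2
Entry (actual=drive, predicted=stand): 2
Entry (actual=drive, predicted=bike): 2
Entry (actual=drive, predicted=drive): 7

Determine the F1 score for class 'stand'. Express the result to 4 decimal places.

0.6857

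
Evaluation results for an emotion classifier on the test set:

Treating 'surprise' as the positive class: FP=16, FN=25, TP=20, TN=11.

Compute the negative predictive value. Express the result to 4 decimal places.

0.3056

NPV = TN/(TN+FN) = 11/(11+25) = 0.3056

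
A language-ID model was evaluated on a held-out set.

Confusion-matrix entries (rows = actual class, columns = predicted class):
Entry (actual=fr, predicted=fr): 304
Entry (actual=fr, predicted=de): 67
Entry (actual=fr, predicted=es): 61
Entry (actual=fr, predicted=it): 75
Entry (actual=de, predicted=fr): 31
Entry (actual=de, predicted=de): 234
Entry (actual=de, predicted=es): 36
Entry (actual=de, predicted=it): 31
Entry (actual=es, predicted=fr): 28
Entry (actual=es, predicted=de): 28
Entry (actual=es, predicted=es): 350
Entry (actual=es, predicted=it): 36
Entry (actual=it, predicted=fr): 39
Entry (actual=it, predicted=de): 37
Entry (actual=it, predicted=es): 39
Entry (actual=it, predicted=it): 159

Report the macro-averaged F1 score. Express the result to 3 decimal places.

0.662

Per-class F1 score (2·TP/(2·TP+FP+FN)):
  fr: TP=304, FP=31+28+39=98, FN=67+61+75=203 → 608/909 = 0.6689
  de: TP=234, FP=67+28+37=132, FN=31+36+31=98 → 468/698 = 0.6705
  es: TP=350, FP=61+36+39=136, FN=28+28+36=92 → 700/928 = 0.7543
  it: TP=159, FP=75+31+36=142, FN=39+37+39=115 → 318/575 = 0.5530
Macro-F1 score = mean = (0.6689 + 0.6705 + 0.7543 + 0.5530) / 4 = 0.662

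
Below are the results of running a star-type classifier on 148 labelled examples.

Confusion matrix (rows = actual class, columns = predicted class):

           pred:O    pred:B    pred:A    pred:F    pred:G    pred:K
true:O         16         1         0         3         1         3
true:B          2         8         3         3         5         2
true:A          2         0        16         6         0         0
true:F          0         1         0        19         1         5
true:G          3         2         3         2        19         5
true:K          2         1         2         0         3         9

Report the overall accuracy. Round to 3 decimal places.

0.588

Accuracy = trace / total = (16+8+16+19+19+9=87) / 148 = 87/148 = 0.588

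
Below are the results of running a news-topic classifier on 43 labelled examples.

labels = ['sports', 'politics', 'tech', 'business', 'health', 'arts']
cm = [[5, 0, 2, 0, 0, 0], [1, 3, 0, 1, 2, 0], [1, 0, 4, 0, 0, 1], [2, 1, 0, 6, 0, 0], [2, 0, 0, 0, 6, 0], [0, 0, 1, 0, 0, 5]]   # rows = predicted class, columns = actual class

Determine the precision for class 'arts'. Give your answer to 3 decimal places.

Treat 'arts' as positive and all other classes as negative.
precision = TP/(TP+FP).
arts: TP=5, FP=0+0+1+0+0=1 → 5/6 = 0.8333

0.833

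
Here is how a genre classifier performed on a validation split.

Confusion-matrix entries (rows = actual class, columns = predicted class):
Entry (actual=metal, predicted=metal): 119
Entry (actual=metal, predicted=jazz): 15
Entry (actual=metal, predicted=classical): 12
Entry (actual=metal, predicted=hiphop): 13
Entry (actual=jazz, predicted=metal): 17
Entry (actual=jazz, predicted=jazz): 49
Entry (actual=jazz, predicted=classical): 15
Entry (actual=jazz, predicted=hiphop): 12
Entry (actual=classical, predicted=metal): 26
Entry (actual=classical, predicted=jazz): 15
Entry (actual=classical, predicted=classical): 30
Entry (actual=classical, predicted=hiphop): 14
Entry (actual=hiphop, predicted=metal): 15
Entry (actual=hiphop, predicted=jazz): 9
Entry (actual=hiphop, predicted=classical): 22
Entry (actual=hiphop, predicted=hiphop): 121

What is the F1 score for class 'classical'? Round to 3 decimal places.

0.366

Treat 'classical' as positive and all other classes as negative.
F1 score = 2·TP/(2·TP+FP+FN).
classical: TP=30, FP=12+15+22=49, FN=26+15+14=55 → 60/164 = 0.3659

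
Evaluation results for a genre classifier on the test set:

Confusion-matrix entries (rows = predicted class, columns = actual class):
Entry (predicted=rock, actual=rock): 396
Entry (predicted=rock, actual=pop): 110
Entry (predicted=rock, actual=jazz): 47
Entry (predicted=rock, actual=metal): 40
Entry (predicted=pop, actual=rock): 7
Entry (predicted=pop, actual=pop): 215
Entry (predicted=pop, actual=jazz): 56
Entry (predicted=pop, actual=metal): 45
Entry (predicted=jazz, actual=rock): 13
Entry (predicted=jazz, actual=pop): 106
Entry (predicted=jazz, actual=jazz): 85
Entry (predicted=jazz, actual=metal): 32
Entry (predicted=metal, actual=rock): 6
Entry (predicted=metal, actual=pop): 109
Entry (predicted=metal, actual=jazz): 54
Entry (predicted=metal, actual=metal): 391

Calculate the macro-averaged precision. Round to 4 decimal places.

0.5980

Per-class precision (TP/(TP+FP)):
  rock: TP=396, FP=110+47+40=197 → 396/593 = 0.66779
  pop: TP=215, FP=7+56+45=108 → 215/323 = 0.66563
  jazz: TP=85, FP=13+106+32=151 → 85/236 = 0.36017
  metal: TP=391, FP=6+109+54=169 → 391/560 = 0.69821
Macro-precision = mean = (0.66779 + 0.66563 + 0.36017 + 0.69821) / 4 = 0.5980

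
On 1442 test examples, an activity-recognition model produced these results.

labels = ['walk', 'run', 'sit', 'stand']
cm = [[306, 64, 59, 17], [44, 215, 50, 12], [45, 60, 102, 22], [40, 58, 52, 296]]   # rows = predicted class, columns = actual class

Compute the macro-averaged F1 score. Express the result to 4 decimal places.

0.6137

Per-class F1 score (2·TP/(2·TP+FP+FN)):
  walk: TP=306, FP=64+59+17=140, FN=44+45+40=129 → 612/881 = 0.69467
  run: TP=215, FP=44+50+12=106, FN=64+60+58=182 → 430/718 = 0.59889
  sit: TP=102, FP=45+60+22=127, FN=59+50+52=161 → 204/492 = 0.41463
  stand: TP=296, FP=40+58+52=150, FN=17+12+22=51 → 592/793 = 0.74653
Macro-F1 score = mean = (0.69467 + 0.59889 + 0.41463 + 0.74653) / 4 = 0.6137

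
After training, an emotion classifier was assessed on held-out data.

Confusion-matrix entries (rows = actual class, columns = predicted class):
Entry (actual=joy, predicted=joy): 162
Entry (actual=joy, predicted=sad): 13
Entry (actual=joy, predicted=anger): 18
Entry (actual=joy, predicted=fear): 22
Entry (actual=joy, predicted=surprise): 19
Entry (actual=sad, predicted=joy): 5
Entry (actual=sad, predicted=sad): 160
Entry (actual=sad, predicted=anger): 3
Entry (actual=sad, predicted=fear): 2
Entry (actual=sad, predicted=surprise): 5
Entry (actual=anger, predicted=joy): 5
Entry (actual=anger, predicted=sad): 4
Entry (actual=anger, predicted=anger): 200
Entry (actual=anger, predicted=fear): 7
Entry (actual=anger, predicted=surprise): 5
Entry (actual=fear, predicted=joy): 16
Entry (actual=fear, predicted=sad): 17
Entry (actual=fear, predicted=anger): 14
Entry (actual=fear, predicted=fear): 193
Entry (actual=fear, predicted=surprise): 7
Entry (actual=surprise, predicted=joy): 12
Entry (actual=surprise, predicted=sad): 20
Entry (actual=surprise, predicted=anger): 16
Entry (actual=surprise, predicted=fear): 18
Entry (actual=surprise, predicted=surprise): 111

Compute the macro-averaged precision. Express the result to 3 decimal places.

Per-class precision (TP/(TP+FP)):
  joy: TP=162, FP=5+5+16+12=38 → 162/200 = 0.8100
  sad: TP=160, FP=13+4+17+20=54 → 160/214 = 0.7477
  anger: TP=200, FP=18+3+14+16=51 → 200/251 = 0.7968
  fear: TP=193, FP=22+2+7+18=49 → 193/242 = 0.7975
  surprise: TP=111, FP=19+5+5+7=36 → 111/147 = 0.7551
Macro-precision = mean = (0.8100 + 0.7477 + 0.7968 + 0.7975 + 0.7551) / 5 = 0.781

0.781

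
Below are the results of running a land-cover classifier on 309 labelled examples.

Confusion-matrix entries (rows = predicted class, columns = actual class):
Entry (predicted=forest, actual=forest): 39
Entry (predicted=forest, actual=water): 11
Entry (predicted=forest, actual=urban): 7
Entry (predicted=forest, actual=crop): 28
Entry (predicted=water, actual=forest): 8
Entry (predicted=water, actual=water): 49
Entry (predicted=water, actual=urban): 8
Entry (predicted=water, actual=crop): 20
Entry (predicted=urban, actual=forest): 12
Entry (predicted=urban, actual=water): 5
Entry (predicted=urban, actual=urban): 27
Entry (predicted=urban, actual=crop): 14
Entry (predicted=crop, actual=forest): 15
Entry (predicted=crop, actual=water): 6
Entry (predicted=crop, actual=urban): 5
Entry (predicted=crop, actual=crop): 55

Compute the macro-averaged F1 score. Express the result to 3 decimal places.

Per-class F1 score (2·TP/(2·TP+FP+FN)):
  forest: TP=39, FP=11+7+28=46, FN=8+12+15=35 → 78/159 = 0.4906
  water: TP=49, FP=8+8+20=36, FN=11+5+6=22 → 98/156 = 0.6282
  urban: TP=27, FP=12+5+14=31, FN=7+8+5=20 → 54/105 = 0.5143
  crop: TP=55, FP=15+6+5=26, FN=28+20+14=62 → 110/198 = 0.5556
Macro-F1 score = mean = (0.4906 + 0.6282 + 0.5143 + 0.5556) / 4 = 0.547

0.547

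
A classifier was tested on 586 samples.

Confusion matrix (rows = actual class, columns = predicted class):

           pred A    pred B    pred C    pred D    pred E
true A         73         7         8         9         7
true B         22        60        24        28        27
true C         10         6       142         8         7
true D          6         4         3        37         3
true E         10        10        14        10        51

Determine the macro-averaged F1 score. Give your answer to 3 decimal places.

0.592

Per-class F1 score (2·TP/(2·TP+FP+FN)):
  A: TP=73, FP=22+10+6+10=48, FN=7+8+9+7=31 → 146/225 = 0.6489
  B: TP=60, FP=7+6+4+10=27, FN=22+24+28+27=101 → 120/248 = 0.4839
  C: TP=142, FP=8+24+3+14=49, FN=10+6+8+7=31 → 284/364 = 0.7802
  D: TP=37, FP=9+28+8+10=55, FN=6+4+3+3=16 → 74/145 = 0.5103
  E: TP=51, FP=7+27+7+3=44, FN=10+10+14+10=44 → 102/190 = 0.5368
Macro-F1 score = mean = (0.6489 + 0.4839 + 0.7802 + 0.5103 + 0.5368) / 5 = 0.592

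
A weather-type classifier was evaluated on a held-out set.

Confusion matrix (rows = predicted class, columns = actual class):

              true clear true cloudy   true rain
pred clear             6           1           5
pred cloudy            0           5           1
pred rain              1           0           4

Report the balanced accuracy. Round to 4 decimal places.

Balanced accuracy = mean of per-class recall.
  clear: recall = 6/7 = 0.85714
  cloudy: recall = 5/6 = 0.83333
  rain: recall = 4/10 = 0.40000
Mean = (0.85714 + 0.83333 + 0.40000) / 3 = 0.6968

0.6968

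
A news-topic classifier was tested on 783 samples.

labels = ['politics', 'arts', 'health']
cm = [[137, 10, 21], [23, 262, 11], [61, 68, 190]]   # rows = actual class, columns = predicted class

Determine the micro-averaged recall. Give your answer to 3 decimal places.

Micro-averaging pools counts across classes: ΣTP=589, ΣFP=194, ΣFN=194.
Micro-recall = TP/(TP+FN) on pooled counts = 0.752 (equals overall accuracy in single-label multiclass).

0.752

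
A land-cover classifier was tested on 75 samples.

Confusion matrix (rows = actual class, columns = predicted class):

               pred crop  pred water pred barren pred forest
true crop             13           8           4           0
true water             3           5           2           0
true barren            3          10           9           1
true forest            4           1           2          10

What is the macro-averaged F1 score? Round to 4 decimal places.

Per-class F1 score (2·TP/(2·TP+FP+FN)):
  crop: TP=13, FP=3+3+4=10, FN=8+4+0=12 → 26/48 = 0.54167
  water: TP=5, FP=8+10+1=19, FN=3+2+0=5 → 10/34 = 0.29412
  barren: TP=9, FP=4+2+2=8, FN=3+10+1=14 → 18/40 = 0.45000
  forest: TP=10, FP=0+0+1=1, FN=4+1+2=7 → 20/28 = 0.71429
Macro-F1 score = mean = (0.54167 + 0.29412 + 0.45000 + 0.71429) / 4 = 0.5000

0.5000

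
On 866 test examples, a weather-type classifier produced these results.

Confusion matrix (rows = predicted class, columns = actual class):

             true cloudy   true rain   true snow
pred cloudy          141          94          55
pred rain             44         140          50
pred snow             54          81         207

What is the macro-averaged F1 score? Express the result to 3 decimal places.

0.559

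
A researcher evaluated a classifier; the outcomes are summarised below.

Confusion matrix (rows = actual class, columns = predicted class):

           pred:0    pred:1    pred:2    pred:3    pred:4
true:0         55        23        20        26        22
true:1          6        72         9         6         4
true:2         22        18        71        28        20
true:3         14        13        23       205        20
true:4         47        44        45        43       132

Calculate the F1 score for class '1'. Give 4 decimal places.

0.5393

Treat '1' as positive and all other classes as negative.
F1 score = 2·TP/(2·TP+FP+FN).
1: TP=72, FP=23+18+13+44=98, FN=6+9+6+4=25 → 144/267 = 0.53933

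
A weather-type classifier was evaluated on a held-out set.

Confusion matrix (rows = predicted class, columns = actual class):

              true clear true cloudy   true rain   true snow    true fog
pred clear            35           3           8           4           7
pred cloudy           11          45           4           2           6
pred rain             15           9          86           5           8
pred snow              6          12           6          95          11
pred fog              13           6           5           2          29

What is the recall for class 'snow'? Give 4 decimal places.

0.8796

recall = TP/(TP+FN).
snow: TP=95, FN=4+2+5+2=13 → 95/108 = 0.87963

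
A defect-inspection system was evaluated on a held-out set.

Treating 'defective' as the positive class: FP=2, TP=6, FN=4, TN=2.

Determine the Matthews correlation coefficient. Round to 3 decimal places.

0.091

MCC = (TP·TN − FP·FN) / √((TP+FP)(TP+FN)(TN+FP)(TN+FN))
Numerator = 6·2 − 2·4 = 4
Denominator = √(8·10·4·6) = √1920 = 43.8178
MCC = 4 / 43.8178 = 0.091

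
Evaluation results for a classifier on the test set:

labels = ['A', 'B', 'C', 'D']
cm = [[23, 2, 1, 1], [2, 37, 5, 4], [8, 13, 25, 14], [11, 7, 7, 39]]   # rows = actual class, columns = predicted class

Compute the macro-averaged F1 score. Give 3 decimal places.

Per-class F1 score (2·TP/(2·TP+FP+FN)):
  A: TP=23, FP=2+8+11=21, FN=2+1+1=4 → 46/71 = 0.6479
  B: TP=37, FP=2+13+7=22, FN=2+5+4=11 → 74/107 = 0.6916
  C: TP=25, FP=1+5+7=13, FN=8+13+14=35 → 50/98 = 0.5102
  D: TP=39, FP=1+4+14=19, FN=11+7+7=25 → 78/122 = 0.6393
Macro-F1 score = mean = (0.6479 + 0.6916 + 0.5102 + 0.6393) / 4 = 0.622

0.622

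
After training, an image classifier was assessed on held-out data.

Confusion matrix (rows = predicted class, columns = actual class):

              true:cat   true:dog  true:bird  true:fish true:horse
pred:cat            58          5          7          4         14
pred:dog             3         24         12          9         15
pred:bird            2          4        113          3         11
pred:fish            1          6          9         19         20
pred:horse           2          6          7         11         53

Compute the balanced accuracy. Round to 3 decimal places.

Balanced accuracy = mean of per-class recall.
  cat: recall = 58/66 = 0.8788
  dog: recall = 24/45 = 0.5333
  bird: recall = 113/148 = 0.7635
  fish: recall = 19/46 = 0.4130
  horse: recall = 53/113 = 0.4690
Mean = (0.8788 + 0.5333 + 0.7635 + 0.4130 + 0.4690) / 5 = 0.612

0.612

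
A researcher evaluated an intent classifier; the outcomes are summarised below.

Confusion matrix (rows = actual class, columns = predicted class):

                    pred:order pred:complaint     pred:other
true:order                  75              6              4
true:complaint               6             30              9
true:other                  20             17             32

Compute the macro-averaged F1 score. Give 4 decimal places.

0.6600

Per-class F1 score (2·TP/(2·TP+FP+FN)):
  order: TP=75, FP=6+20=26, FN=6+4=10 → 150/186 = 0.80645
  complaint: TP=30, FP=6+17=23, FN=6+9=15 → 60/98 = 0.61224
  other: TP=32, FP=4+9=13, FN=20+17=37 → 64/114 = 0.56140
Macro-F1 score = mean = (0.80645 + 0.61224 + 0.56140) / 3 = 0.6600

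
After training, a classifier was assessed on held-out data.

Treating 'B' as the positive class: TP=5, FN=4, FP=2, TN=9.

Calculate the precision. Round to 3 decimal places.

0.714

Precision = TP/(TP+FP) = 5/(5+2) = 5/7 = 0.714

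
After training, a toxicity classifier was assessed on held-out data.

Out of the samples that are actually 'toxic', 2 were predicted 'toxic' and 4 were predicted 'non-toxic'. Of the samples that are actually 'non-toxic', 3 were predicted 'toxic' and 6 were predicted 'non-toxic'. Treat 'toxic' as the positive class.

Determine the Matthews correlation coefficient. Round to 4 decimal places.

MCC = (TP·TN − FP·FN) / √((TP+FP)(TP+FN)(TN+FP)(TN+FN))
Numerator = 2·6 − 3·4 = 0
Denominator = √(5·6·9·10) = √2700 = 51.9615
MCC = 0 / 51.9615 = 0.0000

0.0000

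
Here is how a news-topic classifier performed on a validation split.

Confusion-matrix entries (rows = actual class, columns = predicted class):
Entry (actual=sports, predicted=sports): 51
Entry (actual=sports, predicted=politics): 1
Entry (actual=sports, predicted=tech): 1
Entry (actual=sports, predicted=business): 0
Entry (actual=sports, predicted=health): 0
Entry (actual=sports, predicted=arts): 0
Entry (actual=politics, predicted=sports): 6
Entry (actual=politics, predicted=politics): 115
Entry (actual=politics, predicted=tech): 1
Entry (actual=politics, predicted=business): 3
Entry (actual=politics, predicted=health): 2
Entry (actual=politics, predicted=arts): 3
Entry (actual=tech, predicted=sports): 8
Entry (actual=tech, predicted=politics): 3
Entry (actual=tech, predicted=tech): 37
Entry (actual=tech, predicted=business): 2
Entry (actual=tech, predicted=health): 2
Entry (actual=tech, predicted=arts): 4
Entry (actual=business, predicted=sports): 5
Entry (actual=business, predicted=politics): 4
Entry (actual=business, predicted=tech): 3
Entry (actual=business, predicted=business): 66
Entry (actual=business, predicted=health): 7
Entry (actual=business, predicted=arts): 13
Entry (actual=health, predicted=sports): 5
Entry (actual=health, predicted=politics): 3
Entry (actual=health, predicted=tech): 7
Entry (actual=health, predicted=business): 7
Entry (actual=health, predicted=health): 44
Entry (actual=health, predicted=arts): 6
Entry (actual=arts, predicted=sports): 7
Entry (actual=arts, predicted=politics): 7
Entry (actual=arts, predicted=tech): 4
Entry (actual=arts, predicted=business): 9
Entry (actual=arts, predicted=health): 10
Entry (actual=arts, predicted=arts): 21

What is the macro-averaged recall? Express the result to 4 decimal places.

Per-class recall (TP/(TP+FN)):
  sports: TP=51, FN=1+1+0+0+0=2 → 51/53 = 0.96226
  politics: TP=115, FN=6+1+3+2+3=15 → 115/130 = 0.88462
  tech: TP=37, FN=8+3+2+2+4=19 → 37/56 = 0.66071
  business: TP=66, FN=5+4+3+7+13=32 → 66/98 = 0.67347
  health: TP=44, FN=5+3+7+7+6=28 → 44/72 = 0.61111
  arts: TP=21, FN=7+7+4+9+10=37 → 21/58 = 0.36207
Macro-recall = mean = (0.96226 + 0.88462 + 0.66071 + 0.67347 + 0.61111 + 0.36207) / 6 = 0.6924

0.6924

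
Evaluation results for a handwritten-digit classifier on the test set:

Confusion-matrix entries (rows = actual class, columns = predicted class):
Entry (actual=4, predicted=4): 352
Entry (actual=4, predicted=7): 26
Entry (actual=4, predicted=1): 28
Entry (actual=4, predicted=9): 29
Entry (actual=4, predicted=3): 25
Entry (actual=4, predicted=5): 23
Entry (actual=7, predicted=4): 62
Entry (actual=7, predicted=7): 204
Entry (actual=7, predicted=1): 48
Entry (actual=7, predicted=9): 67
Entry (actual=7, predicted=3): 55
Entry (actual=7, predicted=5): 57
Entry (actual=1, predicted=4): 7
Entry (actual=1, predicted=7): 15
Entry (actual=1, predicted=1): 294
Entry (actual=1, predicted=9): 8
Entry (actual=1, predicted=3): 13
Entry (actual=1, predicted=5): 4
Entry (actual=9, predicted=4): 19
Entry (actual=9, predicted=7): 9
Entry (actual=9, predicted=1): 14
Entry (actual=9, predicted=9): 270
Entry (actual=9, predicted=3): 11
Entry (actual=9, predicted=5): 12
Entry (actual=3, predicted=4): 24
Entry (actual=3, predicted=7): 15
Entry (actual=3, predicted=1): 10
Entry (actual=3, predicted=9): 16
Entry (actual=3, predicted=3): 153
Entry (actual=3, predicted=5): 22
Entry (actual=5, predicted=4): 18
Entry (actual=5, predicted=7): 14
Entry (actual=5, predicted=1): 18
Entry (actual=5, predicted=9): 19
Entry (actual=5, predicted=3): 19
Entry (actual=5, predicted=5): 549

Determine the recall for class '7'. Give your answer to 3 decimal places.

0.414

Take TP from the diagonal, FP from the rest of the '7' prediction marginal, FN from the rest of the '7' actual marginal.
recall = TP/(TP+FN).
7: TP=204, FN=62+48+67+55+57=289 → 204/493 = 0.4138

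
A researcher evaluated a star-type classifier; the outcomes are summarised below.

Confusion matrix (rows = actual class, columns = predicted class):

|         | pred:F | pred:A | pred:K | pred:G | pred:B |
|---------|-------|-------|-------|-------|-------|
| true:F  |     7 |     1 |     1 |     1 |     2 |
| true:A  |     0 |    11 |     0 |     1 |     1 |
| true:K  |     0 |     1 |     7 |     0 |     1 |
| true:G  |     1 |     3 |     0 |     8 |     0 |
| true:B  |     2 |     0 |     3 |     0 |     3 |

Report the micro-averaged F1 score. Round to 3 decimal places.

Micro-averaging pools counts across classes: ΣTP=36, ΣFP=18, ΣFN=18.
Micro-F1 score = 2·TP/(2·TP+FP+FN) on pooled counts = 0.667 (equals overall accuracy in single-label multiclass).

0.667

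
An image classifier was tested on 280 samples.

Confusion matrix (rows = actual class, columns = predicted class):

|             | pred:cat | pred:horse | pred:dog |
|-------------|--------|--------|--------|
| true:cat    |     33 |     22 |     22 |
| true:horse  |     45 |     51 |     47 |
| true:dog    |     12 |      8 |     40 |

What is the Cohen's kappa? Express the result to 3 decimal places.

0.181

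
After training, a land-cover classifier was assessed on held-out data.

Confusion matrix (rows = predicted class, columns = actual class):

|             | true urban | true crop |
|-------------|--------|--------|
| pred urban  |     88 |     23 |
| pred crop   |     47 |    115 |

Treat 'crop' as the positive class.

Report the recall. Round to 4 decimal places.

0.8333

Recall = TP/(TP+FN) = 115/(115+23) = 115/138 = 0.8333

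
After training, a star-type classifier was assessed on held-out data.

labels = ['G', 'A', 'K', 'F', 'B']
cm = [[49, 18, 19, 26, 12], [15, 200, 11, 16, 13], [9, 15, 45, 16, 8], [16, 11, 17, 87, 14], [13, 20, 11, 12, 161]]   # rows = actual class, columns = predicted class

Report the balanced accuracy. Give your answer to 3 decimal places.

Balanced accuracy = mean of per-class recall.
  G: recall = 49/124 = 0.3952
  A: recall = 200/255 = 0.7843
  K: recall = 45/93 = 0.4839
  F: recall = 87/145 = 0.6000
  B: recall = 161/217 = 0.7419
Mean = (0.3952 + 0.7843 + 0.4839 + 0.6000 + 0.7419) / 5 = 0.601

0.601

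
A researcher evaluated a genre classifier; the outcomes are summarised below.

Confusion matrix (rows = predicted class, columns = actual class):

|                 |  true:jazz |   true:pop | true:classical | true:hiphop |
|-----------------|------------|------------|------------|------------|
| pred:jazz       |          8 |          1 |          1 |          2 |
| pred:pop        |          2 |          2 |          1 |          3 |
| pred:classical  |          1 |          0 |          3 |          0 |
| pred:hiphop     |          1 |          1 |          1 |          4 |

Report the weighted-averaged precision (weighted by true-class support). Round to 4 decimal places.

Per-class precision (TP/(TP+FP)):
  jazz: TP=8, FP=1+1+2=4 → 8/12 = 0.66667
  pop: TP=2, FP=2+1+3=6 → 2/8 = 0.25000
  classical: TP=3, FP=1+0+0=1 → 3/4 = 0.75000
  hiphop: TP=4, FP=1+1+1=3 → 4/7 = 0.57143
Weighted-precision = Σ (supportᵢ/N)·precisionᵢ with N=31: (12/31)·0.66667 + (4/31)·0.25000 + (6/31)·0.75000 + (9/31)·0.57143 = 0.6014

0.6014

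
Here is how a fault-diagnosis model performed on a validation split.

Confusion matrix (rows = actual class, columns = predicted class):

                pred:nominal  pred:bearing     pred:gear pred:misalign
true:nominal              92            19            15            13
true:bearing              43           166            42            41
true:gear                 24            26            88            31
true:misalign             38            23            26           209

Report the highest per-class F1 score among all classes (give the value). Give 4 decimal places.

Per-class F1 score (2·TP/(2·TP+FP+FN)):
  nominal: TP=92, FP=43+24+38=105, FN=19+15+13=47 → 184/336 = 0.54762
  bearing: TP=166, FP=19+26+23=68, FN=43+42+41=126 → 332/526 = 0.63118
  gear: TP=88, FP=15+42+26=83, FN=24+26+31=81 → 176/340 = 0.51765
  misalign: TP=209, FP=13+41+31=85, FN=38+23+26=87 → 418/590 = 0.70847
Highest is class 'misalign' with F1 score = 0.7085.

0.7085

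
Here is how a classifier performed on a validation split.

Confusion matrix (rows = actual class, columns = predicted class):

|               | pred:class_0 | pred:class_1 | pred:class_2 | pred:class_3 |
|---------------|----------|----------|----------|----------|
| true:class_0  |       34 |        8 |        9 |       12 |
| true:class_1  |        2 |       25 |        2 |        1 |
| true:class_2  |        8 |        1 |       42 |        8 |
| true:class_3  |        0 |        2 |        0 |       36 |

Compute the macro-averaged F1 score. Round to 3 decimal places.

0.725

Per-class F1 score (2·TP/(2·TP+FP+FN)):
  class_0: TP=34, FP=2+8+0=10, FN=8+9+12=29 → 68/107 = 0.6355
  class_1: TP=25, FP=8+1+2=11, FN=2+2+1=5 → 50/66 = 0.7576
  class_2: TP=42, FP=9+2+0=11, FN=8+1+8=17 → 84/112 = 0.7500
  class_3: TP=36, FP=12+1+8=21, FN=0+2+0=2 → 72/95 = 0.7579
Macro-F1 score = mean = (0.6355 + 0.7576 + 0.7500 + 0.7579) / 4 = 0.725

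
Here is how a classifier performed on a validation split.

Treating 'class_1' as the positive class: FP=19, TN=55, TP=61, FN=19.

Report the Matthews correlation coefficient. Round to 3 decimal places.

0.506

MCC = (TP·TN − FP·FN) / √((TP+FP)(TP+FN)(TN+FP)(TN+FN))
Numerator = 61·55 − 19·19 = 2994
Denominator = √(80·80·74·74) = √35046400 = 5920.0000
MCC = 2994 / 5920.0000 = 0.506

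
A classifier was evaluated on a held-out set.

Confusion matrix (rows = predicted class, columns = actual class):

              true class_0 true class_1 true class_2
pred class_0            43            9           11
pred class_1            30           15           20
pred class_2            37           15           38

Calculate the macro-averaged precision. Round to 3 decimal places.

0.445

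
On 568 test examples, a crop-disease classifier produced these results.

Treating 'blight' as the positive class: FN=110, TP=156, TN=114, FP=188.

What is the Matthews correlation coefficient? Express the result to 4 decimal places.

MCC = (TP·TN − FP·FN) / √((TP+FP)(TP+FN)(TN+FP)(TN+FN))
Numerator = 156·114 − 188·110 = -2896
Denominator = √(344·266·302·224) = √6190062592 = 78676.9508
MCC = -2896 / 78676.9508 = -0.0368

-0.0368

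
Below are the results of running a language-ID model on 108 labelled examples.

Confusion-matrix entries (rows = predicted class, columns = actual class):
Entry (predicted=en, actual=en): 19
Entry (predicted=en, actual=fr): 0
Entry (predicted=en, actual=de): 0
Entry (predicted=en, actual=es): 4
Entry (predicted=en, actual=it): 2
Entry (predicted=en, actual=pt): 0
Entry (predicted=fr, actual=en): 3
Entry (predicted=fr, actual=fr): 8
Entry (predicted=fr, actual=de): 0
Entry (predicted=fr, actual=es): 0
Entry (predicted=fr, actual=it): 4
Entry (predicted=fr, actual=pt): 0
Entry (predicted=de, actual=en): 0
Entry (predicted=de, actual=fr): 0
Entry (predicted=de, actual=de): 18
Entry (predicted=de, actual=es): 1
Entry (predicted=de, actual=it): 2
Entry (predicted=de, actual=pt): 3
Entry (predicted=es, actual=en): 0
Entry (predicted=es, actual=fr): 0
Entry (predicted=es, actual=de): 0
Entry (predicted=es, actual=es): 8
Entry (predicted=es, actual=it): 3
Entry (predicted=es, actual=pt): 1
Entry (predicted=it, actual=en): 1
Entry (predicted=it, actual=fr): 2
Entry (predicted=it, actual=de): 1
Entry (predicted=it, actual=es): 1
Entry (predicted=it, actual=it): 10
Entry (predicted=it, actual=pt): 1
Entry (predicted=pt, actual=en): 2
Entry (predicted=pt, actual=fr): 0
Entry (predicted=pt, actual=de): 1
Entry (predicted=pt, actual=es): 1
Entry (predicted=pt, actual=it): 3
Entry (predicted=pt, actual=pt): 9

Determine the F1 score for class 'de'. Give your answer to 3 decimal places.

Take TP from the diagonal, FP from the rest of the 'de' prediction marginal, FN from the rest of the 'de' actual marginal.
F1 score = 2·TP/(2·TP+FP+FN).
de: TP=18, FP=0+0+1+2+3=6, FN=0+0+0+1+1=2 → 36/44 = 0.8182

0.818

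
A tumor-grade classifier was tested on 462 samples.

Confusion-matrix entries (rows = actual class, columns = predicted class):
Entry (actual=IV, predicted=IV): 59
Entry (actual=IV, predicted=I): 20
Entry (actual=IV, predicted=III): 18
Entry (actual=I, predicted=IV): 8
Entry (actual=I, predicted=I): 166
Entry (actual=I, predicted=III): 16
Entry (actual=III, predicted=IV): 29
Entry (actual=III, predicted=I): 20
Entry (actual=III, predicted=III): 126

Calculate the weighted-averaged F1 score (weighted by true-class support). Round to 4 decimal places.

Per-class F1 score (2·TP/(2·TP+FP+FN)):
  IV: TP=59, FP=8+29=37, FN=20+18=38 → 118/193 = 0.61140
  I: TP=166, FP=20+20=40, FN=8+16=24 → 332/396 = 0.83838
  III: TP=126, FP=18+16=34, FN=29+20=49 → 252/335 = 0.75224
Weighted-F1 score = Σ (supportᵢ/N)·F1 scoreᵢ with N=462: (97/462)·0.61140 + (190/462)·0.83838 + (175/462)·0.75224 = 0.7581

0.7581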